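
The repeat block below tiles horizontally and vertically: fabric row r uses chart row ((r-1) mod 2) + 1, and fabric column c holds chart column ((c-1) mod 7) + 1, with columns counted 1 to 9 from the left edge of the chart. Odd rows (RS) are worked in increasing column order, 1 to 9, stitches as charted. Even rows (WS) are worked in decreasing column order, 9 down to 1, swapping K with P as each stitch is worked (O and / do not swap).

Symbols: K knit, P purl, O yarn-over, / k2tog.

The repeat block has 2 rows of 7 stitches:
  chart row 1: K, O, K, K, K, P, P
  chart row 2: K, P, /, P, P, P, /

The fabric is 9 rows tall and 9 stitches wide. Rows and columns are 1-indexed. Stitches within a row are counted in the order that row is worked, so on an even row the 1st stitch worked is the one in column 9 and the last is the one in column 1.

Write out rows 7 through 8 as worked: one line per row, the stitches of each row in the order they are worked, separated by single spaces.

Row 7: chart row 1, RS - tile across columns 1-9 and work as-is.
Row 8: chart row 2, WS - tiled (columns 1-9): K P / P P P / K P; work from column 9 back to 1 with K<->P swapped.

== ROWS AS WORKED ==
K O K K K P P K O
K P / K K K / K P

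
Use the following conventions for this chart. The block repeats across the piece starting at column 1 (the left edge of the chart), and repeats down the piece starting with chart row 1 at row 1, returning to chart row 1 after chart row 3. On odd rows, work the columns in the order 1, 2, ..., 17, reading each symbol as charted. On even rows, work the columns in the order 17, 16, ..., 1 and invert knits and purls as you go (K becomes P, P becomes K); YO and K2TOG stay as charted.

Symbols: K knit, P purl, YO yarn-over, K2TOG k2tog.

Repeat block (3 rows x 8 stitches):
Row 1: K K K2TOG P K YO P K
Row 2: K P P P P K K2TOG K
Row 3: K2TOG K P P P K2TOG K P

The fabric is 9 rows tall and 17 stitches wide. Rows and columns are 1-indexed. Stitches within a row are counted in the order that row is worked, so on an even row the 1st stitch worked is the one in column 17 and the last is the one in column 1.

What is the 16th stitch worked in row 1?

Stitch:
K

Derivation:
For row 1: chart row = ((1-1) mod 3) + 1 = 1; this is a RS (odd) row.
Chart row 1 tiled across columns 1-17: K K K2TOG P K YO P K K K K2TOG P K YO P K K
RS: work column 1 to column 17, symbols as charted — the tiled row is the row as worked.
Counting 16 along the worked row gives K.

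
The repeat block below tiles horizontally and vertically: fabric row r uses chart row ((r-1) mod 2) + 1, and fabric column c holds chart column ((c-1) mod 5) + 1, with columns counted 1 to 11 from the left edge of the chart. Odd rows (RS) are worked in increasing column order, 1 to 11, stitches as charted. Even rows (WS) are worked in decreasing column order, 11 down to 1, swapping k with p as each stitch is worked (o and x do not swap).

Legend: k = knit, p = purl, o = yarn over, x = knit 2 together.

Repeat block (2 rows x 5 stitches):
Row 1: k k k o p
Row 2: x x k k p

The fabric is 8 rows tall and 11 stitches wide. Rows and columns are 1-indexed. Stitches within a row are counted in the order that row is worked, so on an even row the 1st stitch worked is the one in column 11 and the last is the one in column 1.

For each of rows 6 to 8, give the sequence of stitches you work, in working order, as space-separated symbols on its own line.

Rows as worked:
x k p p x x k p p x x
k k k o p k k k o p k
x k p p x x k p p x x

Derivation:
Row 6: chart row 2, WS - tiled (columns 1-11): x x k k p x x k k p x; work from column 11 back to 1 with k<->p swapped.
Row 7: chart row 1, RS - tile across columns 1-11 and work as-is.
Row 8: chart row 2, WS - tiled (columns 1-11): x x k k p x x k k p x; work from column 11 back to 1 with k<->p swapped.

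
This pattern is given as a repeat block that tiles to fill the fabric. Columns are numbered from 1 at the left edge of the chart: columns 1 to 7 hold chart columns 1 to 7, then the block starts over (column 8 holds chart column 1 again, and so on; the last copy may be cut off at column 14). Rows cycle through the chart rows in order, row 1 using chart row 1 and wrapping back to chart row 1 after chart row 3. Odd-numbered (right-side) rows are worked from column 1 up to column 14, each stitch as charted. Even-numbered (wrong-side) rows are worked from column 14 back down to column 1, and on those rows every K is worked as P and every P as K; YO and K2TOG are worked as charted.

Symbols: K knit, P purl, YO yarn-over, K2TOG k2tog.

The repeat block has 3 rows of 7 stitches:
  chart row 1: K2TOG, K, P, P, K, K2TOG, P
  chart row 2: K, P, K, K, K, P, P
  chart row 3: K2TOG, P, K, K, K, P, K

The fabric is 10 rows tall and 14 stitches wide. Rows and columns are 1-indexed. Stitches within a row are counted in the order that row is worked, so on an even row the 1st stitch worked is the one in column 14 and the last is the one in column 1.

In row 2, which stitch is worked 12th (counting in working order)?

== STITCH ==
P

Derivation:
Row 2 uses chart row ((2-1) mod 3)+1 = 2. Row 2 is even, so WS.
Chart row 2 tiled across columns 1-14: K P K K K P P K P K K K P P
WS: work from column 14 back to column 1 (reverse the tiled row), swapping K<->P (YO and K2TOG unchanged).
Row 2 as worked: K K P P P K P K K P P P K P
Counting 12 along the worked row gives P.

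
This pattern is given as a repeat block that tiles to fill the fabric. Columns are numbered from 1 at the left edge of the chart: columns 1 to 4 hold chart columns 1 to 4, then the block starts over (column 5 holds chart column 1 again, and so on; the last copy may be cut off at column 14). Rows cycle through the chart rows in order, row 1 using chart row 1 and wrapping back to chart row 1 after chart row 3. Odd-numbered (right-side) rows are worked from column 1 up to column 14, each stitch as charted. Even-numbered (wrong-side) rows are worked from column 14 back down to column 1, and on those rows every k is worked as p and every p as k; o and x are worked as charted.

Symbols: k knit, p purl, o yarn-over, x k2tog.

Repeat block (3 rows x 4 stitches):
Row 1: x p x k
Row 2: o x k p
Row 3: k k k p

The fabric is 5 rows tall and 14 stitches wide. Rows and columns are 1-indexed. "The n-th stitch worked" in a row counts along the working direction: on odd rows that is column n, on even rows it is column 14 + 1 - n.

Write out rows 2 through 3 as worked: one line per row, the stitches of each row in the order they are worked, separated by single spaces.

== ROWS AS WORKED ==
x o k p x o k p x o k p x o
k k k p k k k p k k k p k k

Derivation:
Row 2: chart row 2, WS - tiled (columns 1-14): o x k p o x k p o x k p o x; work from column 14 back to 1 with k<->p swapped.
Row 3: chart row 3, RS - tile across columns 1-14 and work as-is.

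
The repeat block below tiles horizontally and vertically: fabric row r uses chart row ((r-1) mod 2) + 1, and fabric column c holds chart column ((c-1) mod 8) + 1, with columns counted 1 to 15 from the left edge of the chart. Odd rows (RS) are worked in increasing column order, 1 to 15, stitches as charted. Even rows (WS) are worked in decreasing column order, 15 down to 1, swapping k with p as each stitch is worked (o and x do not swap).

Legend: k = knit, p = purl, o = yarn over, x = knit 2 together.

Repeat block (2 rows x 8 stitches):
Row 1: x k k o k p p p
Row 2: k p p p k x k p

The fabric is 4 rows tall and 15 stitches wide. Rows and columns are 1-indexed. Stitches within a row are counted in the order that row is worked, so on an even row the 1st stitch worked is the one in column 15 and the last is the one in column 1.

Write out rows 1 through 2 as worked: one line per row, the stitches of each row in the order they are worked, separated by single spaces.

== ROWS AS WORKED ==
x k k o k p p p x k k o k p p
p x p k k k p k p x p k k k p

Derivation:
Row 1: chart row 1, RS - tile across columns 1-15 and work as-is.
Row 2: chart row 2, WS - tiled (columns 1-15): k p p p k x k p k p p p k x k; work from column 15 back to 1 with k<->p swapped.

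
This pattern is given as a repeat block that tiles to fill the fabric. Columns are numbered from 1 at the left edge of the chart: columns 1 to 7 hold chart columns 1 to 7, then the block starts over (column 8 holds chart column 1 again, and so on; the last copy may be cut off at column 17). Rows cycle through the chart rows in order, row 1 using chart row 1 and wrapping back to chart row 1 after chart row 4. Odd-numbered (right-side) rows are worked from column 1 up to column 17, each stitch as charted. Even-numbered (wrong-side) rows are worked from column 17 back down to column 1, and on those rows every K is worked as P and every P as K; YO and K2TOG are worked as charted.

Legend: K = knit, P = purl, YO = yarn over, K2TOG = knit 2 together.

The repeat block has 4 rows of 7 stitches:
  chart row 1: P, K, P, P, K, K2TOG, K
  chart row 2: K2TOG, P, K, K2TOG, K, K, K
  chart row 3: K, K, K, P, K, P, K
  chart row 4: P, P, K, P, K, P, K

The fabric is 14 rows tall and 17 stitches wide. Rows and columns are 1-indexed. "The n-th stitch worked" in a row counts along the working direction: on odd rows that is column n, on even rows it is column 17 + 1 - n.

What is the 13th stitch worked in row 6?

Row 6 uses chart row ((6-1) mod 4)+1 = 2. Row 6 is even, so WS.
Chart row 2 tiled across columns 1-17: K2TOG P K K2TOG K K K K2TOG P K K2TOG K K K K2TOG P K
Wrong side: read the tiled row from column 17 down to 1 and exchange K with P (leave YO, K2TOG).
Row 6 as worked: P K K2TOG P P P K2TOG P K K2TOG P P P K2TOG P K K2TOG
The 13th stitch worked is P.

Result:
P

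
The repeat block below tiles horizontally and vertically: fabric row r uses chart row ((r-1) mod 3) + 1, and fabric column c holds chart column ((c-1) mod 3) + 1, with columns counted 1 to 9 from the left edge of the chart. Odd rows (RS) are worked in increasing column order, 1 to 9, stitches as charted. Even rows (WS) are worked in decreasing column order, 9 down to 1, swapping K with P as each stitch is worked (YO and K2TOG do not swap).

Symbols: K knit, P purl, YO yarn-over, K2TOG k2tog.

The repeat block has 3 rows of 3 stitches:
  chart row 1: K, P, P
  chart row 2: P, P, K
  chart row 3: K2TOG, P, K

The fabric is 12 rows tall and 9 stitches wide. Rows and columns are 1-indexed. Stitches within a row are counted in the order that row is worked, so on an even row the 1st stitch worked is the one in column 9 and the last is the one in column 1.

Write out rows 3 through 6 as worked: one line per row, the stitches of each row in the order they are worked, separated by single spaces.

Result:
K2TOG P K K2TOG P K K2TOG P K
K K P K K P K K P
P P K P P K P P K
P K K2TOG P K K2TOG P K K2TOG

Derivation:
Row 3: chart row 3, RS - tile across columns 1-9 and work as-is.
Row 4: chart row 1, WS - tiled (columns 1-9): K P P K P P K P P; work from column 9 back to 1 with K<->P swapped.
Row 5: chart row 2, RS - tile across columns 1-9 and work as-is.
Row 6: chart row 3, WS - tiled (columns 1-9): K2TOG P K K2TOG P K K2TOG P K; work from column 9 back to 1 with K<->P swapped.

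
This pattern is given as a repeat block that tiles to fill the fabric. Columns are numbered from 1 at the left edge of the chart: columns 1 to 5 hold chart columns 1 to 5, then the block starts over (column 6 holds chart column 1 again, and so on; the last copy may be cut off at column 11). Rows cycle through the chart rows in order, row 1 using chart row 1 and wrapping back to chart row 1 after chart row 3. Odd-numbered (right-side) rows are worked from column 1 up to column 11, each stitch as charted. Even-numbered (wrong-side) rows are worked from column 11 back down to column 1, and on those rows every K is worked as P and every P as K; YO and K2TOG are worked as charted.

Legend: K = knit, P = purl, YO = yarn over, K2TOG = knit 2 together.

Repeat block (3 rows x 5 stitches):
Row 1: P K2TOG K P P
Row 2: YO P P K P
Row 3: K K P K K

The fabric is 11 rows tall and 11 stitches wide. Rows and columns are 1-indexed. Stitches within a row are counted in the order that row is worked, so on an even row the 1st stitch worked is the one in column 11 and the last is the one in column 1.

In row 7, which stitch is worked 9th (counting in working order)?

For row 7: chart row = ((7-1) mod 3) + 1 = 1; this is a RS (odd) row.
Chart row 1 tiled across columns 1-11: P K2TOG K P P P K2TOG K P P P
RS: work column 1 to column 11, symbols as charted — the tiled row is the row as worked.
The 9th stitch worked is P.

Result:
P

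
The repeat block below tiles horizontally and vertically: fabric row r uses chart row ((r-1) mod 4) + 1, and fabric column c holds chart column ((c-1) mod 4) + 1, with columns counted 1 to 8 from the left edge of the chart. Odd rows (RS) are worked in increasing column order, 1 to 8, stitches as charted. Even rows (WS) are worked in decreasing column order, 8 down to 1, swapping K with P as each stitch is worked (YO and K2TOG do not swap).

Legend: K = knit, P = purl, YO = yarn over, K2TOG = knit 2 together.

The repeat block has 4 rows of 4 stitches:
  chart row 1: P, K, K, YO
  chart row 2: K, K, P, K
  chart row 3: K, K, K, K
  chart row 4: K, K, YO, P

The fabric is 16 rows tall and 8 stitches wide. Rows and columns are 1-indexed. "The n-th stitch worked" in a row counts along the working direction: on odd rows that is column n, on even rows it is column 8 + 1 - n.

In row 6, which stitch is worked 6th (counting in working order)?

Row 6: (6-1) mod 4 = 1, so use chart row 2. Even row -> WS.
Chart row 2 tiled across columns 1-8: K K P K K K P K
Wrong side: read the tiled row from column 8 down to 1 and exchange K with P (leave YO, K2TOG).
Row 6 as worked: P K P P P K P P
Stitch 6 in working order -> K

Stitch:
K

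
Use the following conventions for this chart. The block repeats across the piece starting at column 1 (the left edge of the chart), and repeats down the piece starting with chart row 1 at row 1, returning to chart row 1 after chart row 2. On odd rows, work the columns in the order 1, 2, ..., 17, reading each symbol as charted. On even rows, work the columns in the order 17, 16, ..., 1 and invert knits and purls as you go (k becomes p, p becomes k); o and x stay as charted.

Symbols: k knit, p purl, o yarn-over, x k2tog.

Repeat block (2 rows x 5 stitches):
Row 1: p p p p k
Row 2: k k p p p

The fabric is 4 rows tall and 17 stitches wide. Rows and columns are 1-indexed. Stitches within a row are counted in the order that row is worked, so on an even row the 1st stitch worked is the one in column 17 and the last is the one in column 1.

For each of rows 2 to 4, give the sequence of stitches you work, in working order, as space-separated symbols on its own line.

Row 2: chart row 2, WS - tiled (columns 1-17): k k p p p k k p p p k k p p p k k; work from column 17 back to 1 with k<->p swapped.
Row 3: chart row 1, RS - tile across columns 1-17 and work as-is.
Row 4: chart row 2, WS - tiled (columns 1-17): k k p p p k k p p p k k p p p k k; work from column 17 back to 1 with k<->p swapped.

== ROWS AS WORKED ==
p p k k k p p k k k p p k k k p p
p p p p k p p p p k p p p p k p p
p p k k k p p k k k p p k k k p p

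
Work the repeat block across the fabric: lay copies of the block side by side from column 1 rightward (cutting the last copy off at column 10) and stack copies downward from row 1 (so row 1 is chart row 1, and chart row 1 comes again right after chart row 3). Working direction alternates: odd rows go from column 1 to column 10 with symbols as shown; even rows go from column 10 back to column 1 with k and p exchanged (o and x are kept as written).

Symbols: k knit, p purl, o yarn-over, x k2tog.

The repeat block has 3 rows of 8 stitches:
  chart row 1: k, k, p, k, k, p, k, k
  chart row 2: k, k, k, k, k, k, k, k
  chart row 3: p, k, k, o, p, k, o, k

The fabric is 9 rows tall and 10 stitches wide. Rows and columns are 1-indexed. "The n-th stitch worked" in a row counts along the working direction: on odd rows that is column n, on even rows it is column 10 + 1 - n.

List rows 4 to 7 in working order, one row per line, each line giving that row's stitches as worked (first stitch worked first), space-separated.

Row 4: chart row 1, WS - tiled (columns 1-10): k k p k k p k k k k; work from column 10 back to 1 with k<->p swapped.
Row 5: chart row 2, RS - tile across columns 1-10 and work as-is.
Row 6: chart row 3, WS - tiled (columns 1-10): p k k o p k o k p k; work from column 10 back to 1 with k<->p swapped.
Row 7: chart row 1, RS - tile across columns 1-10 and work as-is.

== ROWS AS WORKED ==
p p p p k p p k p p
k k k k k k k k k k
p k p o p k o p p k
k k p k k p k k k k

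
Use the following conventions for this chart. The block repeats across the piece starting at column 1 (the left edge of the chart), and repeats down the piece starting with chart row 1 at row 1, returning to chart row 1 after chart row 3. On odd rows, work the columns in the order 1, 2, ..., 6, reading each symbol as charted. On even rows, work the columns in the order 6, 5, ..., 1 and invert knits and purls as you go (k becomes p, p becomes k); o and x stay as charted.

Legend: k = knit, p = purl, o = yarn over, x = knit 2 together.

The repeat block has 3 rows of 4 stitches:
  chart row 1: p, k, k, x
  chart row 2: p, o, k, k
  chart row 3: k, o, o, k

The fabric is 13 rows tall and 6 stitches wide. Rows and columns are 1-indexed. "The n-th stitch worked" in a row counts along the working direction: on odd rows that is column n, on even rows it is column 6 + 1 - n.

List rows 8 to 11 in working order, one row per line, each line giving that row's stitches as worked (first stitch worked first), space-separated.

Row 8: chart row 2, WS - tiled (columns 1-6): p o k k p o; work from column 6 back to 1 with k<->p swapped.
Row 9: chart row 3, RS - tile across columns 1-6 and work as-is.
Row 10: chart row 1, WS - tiled (columns 1-6): p k k x p k; work from column 6 back to 1 with k<->p swapped.
Row 11: chart row 2, RS - tile across columns 1-6 and work as-is.

== ROWS AS WORKED ==
o k p p o k
k o o k k o
p k x p p k
p o k k p o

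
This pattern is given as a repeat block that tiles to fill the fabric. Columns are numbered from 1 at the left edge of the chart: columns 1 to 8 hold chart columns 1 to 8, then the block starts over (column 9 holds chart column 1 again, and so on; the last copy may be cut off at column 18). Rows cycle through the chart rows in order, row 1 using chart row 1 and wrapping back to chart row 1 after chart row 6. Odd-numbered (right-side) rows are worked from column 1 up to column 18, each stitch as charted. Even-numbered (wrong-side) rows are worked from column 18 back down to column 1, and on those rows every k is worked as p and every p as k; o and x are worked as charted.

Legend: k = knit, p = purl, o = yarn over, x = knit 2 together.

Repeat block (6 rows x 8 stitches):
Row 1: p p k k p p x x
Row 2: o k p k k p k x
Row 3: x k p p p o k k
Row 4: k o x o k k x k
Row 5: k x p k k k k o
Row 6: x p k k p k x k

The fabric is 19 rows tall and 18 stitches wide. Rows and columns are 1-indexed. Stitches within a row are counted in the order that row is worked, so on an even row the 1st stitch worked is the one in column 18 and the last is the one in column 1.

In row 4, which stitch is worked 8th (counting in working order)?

Row 4: (4-1) mod 6 = 3, so use chart row 4. Even row -> WS.
Chart row 4 tiled across columns 1-18: k o x o k k x k k o x o k k x k k o
WS row: flip the tiled sequence (start at column 18) and apply k<->p; o and x stay.
Row 4 as worked: o p p x p p o x o p p x p p o x o p
The 8th stitch worked is x.

Stitch:
x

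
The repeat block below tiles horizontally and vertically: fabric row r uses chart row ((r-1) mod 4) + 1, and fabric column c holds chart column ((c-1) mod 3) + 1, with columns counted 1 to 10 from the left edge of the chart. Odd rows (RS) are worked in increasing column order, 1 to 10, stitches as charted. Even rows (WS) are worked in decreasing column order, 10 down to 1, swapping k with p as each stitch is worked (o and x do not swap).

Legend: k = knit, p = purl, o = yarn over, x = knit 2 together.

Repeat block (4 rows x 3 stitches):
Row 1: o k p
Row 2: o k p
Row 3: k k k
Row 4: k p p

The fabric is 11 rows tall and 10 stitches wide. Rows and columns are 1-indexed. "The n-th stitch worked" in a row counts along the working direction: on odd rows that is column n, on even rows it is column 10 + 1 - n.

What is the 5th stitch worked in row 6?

Stitch:
k

Derivation:
Row 6: (6-1) mod 4 = 1, so use chart row 2. Even row -> WS.
Chart row 2 tiled across columns 1-10: o k p o k p o k p o
WS: work from column 10 back to column 1 (reverse the tiled row), swapping k<->p (o and x unchanged).
Row 6 as worked: o k p o k p o k p o
Counting 5 along the worked row gives k.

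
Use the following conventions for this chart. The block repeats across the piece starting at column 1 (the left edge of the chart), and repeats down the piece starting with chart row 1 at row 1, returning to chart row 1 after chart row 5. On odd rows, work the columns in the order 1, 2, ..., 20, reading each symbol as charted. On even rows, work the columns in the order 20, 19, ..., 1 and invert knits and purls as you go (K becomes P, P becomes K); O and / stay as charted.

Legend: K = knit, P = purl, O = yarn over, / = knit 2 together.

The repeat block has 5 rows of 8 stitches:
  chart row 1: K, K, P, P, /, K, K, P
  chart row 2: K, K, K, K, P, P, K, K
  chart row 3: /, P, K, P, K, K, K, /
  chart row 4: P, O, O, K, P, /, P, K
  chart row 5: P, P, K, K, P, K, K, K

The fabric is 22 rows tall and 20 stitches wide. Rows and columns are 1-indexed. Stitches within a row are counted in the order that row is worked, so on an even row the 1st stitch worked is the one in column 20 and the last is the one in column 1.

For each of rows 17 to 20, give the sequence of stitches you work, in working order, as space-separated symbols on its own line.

Row 17: chart row 2, RS - tile across columns 1-20 and work as-is.
Row 18: chart row 3, WS - tiled (columns 1-20): / P K P K K K / / P K P K K K / / P K P; work from column 20 back to 1 with K<->P swapped.
Row 19: chart row 4, RS - tile across columns 1-20 and work as-is.
Row 20: chart row 5, WS - tiled (columns 1-20): P P K K P K K K P P K K P K K K P P K K; work from column 20 back to 1 with K<->P swapped.

Result:
K K K K P P K K K K K K P P K K K K K K
K P K / / P P P K P K / / P P P K P K /
P O O K P / P K P O O K P / P K P O O K
P P K K P P P K P P K K P P P K P P K K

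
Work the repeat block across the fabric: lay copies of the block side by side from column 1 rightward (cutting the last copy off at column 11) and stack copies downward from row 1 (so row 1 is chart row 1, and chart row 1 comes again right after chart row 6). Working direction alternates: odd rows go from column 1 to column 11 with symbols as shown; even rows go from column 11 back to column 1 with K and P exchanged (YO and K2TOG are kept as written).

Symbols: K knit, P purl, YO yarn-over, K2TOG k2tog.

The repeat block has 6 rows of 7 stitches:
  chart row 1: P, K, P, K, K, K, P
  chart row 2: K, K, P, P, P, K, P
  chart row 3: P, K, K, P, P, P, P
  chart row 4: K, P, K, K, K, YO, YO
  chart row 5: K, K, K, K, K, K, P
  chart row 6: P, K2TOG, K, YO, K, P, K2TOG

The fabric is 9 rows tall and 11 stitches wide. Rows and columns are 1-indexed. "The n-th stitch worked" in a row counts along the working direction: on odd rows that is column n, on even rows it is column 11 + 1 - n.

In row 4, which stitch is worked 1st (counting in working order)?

Result:
P

Derivation:
Row 4 uses chart row ((4-1) mod 6)+1 = 4. Row 4 is even, so WS.
Chart row 4 tiled across columns 1-11: K P K K K YO YO K P K K
WS: work from column 11 back to column 1 (reverse the tiled row), swapping K<->P (YO and K2TOG unchanged).
Row 4 as worked: P P K P YO YO P P P K P
Counting 1 along the worked row gives P.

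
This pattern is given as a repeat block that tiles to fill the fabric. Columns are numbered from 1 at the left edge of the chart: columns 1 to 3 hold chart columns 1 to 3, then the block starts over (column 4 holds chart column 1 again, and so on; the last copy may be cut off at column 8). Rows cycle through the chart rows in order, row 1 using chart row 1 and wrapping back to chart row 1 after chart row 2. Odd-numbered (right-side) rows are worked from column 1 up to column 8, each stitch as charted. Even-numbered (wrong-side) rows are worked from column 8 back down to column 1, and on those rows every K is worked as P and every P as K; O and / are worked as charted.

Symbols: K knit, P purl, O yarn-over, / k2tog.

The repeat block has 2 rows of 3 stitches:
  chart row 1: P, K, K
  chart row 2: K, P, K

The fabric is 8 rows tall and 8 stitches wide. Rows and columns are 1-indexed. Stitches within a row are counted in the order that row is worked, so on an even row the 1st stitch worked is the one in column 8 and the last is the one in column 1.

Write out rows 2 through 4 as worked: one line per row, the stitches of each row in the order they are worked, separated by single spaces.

Row 2: chart row 2, WS - tiled (columns 1-8): K P K K P K K P; work from column 8 back to 1 with K<->P swapped.
Row 3: chart row 1, RS - tile across columns 1-8 and work as-is.
Row 4: chart row 2, WS - tiled (columns 1-8): K P K K P K K P; work from column 8 back to 1 with K<->P swapped.

== ROWS AS WORKED ==
K P P K P P K P
P K K P K K P K
K P P K P P K P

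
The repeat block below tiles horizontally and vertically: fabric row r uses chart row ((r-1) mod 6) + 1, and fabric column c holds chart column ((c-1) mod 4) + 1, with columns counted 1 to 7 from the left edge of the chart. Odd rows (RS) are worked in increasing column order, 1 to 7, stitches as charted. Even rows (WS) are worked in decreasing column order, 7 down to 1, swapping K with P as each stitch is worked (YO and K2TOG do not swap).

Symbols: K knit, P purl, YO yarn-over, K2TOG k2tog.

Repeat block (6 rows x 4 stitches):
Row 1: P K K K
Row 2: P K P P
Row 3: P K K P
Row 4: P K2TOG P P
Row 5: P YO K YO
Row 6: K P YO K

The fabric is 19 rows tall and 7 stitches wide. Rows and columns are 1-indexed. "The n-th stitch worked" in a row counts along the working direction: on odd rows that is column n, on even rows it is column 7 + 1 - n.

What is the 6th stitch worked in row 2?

Stitch:
P

Derivation:
Row 2 uses chart row ((2-1) mod 6)+1 = 2. Row 2 is even, so WS.
Chart row 2 tiled across columns 1-7: P K P P P K P
WS row: flip the tiled sequence (start at column 7) and apply K<->P; YO and K2TOG stay.
Row 2 as worked: K P K K K P K
Counting 6 along the worked row gives P.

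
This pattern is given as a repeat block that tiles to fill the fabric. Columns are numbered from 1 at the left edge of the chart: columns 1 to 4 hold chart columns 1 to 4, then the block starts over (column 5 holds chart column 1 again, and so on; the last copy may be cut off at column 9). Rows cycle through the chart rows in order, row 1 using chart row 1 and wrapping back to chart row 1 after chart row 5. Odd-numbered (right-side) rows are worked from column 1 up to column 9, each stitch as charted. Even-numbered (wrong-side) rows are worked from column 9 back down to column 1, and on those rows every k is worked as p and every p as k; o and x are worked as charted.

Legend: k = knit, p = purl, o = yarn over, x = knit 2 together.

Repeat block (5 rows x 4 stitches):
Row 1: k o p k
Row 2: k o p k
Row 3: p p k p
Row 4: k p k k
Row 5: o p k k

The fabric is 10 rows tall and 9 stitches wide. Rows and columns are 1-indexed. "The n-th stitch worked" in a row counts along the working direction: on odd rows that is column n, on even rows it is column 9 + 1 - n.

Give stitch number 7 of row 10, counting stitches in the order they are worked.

== STITCH ==
p

Derivation:
Row 10: (10-1) mod 5 = 4, so use chart row 5. Even row -> WS.
Chart row 5 tiled across columns 1-9: o p k k o p k k o
WS: work from column 9 back to column 1 (reverse the tiled row), swapping k<->p (o and x unchanged).
Row 10 as worked: o p p k o p p k o
The 7th stitch worked is p.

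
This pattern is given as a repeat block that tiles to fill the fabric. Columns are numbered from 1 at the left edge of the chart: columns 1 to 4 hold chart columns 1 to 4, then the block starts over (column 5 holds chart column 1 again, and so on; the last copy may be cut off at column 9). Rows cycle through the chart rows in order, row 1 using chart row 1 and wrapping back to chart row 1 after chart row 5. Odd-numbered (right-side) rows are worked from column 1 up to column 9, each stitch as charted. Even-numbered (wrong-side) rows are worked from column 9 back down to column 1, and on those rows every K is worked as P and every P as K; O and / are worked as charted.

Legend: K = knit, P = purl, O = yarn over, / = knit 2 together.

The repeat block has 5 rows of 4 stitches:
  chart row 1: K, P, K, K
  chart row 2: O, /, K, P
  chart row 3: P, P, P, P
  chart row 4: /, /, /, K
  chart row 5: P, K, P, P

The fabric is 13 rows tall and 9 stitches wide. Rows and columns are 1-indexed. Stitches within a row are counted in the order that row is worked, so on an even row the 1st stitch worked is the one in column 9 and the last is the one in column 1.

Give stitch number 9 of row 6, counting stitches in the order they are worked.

Stitch:
P

Derivation:
Row 6 uses chart row ((6-1) mod 5)+1 = 1. Row 6 is even, so WS.
Chart row 1 tiled across columns 1-9: K P K K K P K K K
WS: work from column 9 back to column 1 (reverse the tiled row), swapping K<->P (O and / unchanged).
Row 6 as worked: P P P K P P P K P
The 9th stitch worked is P.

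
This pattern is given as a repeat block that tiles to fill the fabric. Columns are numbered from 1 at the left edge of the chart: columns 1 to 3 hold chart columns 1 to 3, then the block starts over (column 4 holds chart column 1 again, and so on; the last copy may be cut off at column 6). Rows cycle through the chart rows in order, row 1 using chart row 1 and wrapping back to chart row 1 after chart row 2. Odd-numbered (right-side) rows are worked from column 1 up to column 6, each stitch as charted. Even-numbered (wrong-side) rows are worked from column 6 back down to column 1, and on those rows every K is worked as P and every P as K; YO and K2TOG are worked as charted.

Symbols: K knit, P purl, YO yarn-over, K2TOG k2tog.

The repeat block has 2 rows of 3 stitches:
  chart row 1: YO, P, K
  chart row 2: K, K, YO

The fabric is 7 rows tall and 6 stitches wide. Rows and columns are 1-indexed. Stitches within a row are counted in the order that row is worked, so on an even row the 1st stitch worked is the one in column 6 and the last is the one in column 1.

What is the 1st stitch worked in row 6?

== STITCH ==
YO

Derivation:
Row 6: (6-1) mod 2 = 1, so use chart row 2. Even row -> WS.
Chart row 2 tiled across columns 1-6: K K YO K K YO
WS row: flip the tiled sequence (start at column 6) and apply K<->P; YO and K2TOG stay.
Row 6 as worked: YO P P YO P P
Stitch 1 in working order -> YO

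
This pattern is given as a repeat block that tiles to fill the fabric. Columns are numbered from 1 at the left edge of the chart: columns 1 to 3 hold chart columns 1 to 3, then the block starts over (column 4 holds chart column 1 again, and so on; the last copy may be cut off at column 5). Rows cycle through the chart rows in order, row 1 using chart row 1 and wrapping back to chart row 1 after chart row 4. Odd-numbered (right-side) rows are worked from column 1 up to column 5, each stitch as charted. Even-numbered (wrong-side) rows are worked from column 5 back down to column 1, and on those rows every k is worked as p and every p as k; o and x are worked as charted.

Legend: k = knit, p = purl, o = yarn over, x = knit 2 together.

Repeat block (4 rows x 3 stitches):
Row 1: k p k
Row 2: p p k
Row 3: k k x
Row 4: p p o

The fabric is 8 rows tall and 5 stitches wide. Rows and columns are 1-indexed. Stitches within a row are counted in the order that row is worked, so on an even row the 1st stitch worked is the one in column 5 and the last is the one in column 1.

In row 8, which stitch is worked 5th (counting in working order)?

Row 8 uses chart row ((8-1) mod 4)+1 = 4. Row 8 is even, so WS.
Chart row 4 tiled across columns 1-5: p p o p p
WS: work from column 5 back to column 1 (reverse the tiled row), swapping k<->p (o and x unchanged).
Row 8 as worked: k k o k k
Counting 5 along the worked row gives k.

Result:
k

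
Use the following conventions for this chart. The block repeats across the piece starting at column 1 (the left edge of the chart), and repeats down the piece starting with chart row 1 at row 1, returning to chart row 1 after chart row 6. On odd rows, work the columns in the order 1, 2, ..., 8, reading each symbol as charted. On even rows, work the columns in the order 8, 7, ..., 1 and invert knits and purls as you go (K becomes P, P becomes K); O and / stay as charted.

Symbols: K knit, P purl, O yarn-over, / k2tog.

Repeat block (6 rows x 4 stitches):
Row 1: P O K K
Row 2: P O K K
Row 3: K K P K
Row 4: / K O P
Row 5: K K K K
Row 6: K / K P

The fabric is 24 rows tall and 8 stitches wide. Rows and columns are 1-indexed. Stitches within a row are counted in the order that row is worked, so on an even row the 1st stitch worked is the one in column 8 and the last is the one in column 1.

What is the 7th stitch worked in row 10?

Row 10 uses chart row ((10-1) mod 6)+1 = 4. Row 10 is even, so WS.
Chart row 4 tiled across columns 1-8: / K O P / K O P
WS: work from column 8 back to column 1 (reverse the tiled row), swapping K<->P (O and / unchanged).
Row 10 as worked: K O P / K O P /
Stitch 7 in working order -> P

== STITCH ==
P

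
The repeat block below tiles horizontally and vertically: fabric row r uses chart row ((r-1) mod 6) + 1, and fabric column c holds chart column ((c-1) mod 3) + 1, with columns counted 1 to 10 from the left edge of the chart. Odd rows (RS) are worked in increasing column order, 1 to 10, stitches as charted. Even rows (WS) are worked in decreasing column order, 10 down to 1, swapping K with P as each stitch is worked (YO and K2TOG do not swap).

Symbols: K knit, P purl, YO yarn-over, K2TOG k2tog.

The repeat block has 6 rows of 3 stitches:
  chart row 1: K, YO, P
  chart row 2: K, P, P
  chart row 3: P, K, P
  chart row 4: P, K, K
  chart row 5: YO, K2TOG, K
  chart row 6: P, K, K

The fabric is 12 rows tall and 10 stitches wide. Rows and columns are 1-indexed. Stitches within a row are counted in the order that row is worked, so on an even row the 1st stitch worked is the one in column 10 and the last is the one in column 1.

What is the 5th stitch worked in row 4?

Stitch:
P

Derivation:
Row 4: (4-1) mod 6 = 3, so use chart row 4. Even row -> WS.
Chart row 4 tiled across columns 1-10: P K K P K K P K K P
Wrong side: read the tiled row from column 10 down to 1 and exchange K with P (leave YO, K2TOG).
Row 4 as worked: K P P K P P K P P K
Stitch 5 in working order -> P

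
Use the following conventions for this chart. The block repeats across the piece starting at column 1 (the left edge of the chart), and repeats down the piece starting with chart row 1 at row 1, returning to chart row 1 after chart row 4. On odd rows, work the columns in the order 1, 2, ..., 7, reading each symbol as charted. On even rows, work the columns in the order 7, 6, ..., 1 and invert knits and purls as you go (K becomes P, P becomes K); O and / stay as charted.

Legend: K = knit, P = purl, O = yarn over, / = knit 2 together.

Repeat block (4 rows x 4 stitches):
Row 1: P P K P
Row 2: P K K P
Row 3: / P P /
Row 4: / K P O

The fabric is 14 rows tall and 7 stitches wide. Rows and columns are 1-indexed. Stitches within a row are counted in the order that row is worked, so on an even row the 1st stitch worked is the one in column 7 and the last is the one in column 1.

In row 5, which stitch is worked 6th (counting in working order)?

For row 5: chart row = ((5-1) mod 4) + 1 = 1; this is a RS (odd) row.
Chart row 1 tiled across columns 1-7: P P K P P P K
RS: work column 1 to column 7, symbols as charted — the tiled row is the row as worked.
The 6th stitch worked is P.

Stitch:
P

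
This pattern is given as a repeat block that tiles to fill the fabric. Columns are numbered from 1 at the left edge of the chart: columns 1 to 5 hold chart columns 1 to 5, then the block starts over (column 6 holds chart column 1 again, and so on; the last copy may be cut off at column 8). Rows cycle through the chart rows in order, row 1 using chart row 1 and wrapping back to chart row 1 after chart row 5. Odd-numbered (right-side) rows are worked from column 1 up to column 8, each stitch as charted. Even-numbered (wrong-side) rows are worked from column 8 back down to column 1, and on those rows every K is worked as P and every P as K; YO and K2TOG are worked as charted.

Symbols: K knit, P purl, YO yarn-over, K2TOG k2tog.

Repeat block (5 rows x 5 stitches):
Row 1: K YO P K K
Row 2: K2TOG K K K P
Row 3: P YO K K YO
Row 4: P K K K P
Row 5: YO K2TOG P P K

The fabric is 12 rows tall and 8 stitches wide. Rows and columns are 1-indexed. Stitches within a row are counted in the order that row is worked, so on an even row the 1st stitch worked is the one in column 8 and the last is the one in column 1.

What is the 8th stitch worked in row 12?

Result:
K2TOG

Derivation:
Row 12 uses chart row ((12-1) mod 5)+1 = 2. Row 12 is even, so WS.
Chart row 2 tiled across columns 1-8: K2TOG K K K P K2TOG K K
Wrong side: read the tiled row from column 8 down to 1 and exchange K with P (leave YO, K2TOG).
Row 12 as worked: P P K2TOG K P P P K2TOG
Counting 8 along the worked row gives K2TOG.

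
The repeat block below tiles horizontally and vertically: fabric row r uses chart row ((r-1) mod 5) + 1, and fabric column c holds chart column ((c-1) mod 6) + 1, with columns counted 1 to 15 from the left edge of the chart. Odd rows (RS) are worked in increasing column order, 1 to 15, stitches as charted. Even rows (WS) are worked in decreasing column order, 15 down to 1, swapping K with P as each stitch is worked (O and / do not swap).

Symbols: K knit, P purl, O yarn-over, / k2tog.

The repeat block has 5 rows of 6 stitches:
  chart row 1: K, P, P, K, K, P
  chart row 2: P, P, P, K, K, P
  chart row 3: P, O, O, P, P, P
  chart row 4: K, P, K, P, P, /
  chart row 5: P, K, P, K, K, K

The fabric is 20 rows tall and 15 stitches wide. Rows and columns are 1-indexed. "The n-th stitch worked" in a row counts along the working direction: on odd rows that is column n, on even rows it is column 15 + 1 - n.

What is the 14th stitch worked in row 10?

Result:
P

Derivation:
Row 10: (10-1) mod 5 = 4, so use chart row 5. Even row -> WS.
Chart row 5 tiled across columns 1-15: P K P K K K P K P K K K P K P
WS: work from column 15 back to column 1 (reverse the tiled row), swapping K<->P (O and / unchanged).
Row 10 as worked: K P K P P P K P K P P P K P K
Counting 14 along the worked row gives P.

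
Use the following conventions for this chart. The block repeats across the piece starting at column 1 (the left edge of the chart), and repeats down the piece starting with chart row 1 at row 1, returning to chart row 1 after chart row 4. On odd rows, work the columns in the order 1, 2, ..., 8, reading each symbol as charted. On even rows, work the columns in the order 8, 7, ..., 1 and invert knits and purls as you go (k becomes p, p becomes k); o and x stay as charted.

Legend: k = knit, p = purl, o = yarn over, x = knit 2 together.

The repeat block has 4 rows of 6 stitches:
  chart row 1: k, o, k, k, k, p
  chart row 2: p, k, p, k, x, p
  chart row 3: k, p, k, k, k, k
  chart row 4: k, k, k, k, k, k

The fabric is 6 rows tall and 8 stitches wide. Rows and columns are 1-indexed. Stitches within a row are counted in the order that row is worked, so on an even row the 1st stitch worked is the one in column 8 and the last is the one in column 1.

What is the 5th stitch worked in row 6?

Row 6 uses chart row ((6-1) mod 4)+1 = 2. Row 6 is even, so WS.
Chart row 2 tiled across columns 1-8: p k p k x p p k
Wrong side: read the tiled row from column 8 down to 1 and exchange k with p (leave o, x).
Row 6 as worked: p k k x p k p k
Counting 5 along the worked row gives p.

Stitch:
p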